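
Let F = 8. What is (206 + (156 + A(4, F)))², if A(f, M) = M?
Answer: 136900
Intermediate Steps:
(206 + (156 + A(4, F)))² = (206 + (156 + 8))² = (206 + 164)² = 370² = 136900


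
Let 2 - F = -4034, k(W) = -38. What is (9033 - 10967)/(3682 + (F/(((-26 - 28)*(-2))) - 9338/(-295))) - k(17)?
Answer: 1119918308/29876911 ≈ 37.484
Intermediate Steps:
F = 4036 (F = 2 - 1*(-4034) = 2 + 4034 = 4036)
(9033 - 10967)/(3682 + (F/(((-26 - 28)*(-2))) - 9338/(-295))) - k(17) = (9033 - 10967)/(3682 + (4036/(((-26 - 28)*(-2))) - 9338/(-295))) - 1*(-38) = -1934/(3682 + (4036/((-54*(-2))) - 9338*(-1/295))) + 38 = -1934/(3682 + (4036/108 + 9338/295)) + 38 = -1934/(3682 + (4036*(1/108) + 9338/295)) + 38 = -1934/(3682 + (1009/27 + 9338/295)) + 38 = -1934/(3682 + 549781/7965) + 38 = -1934/29876911/7965 + 38 = -1934*7965/29876911 + 38 = -15404310/29876911 + 38 = 1119918308/29876911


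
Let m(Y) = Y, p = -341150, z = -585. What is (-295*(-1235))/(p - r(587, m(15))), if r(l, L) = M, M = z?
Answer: -72865/68113 ≈ -1.0698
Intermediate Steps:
M = -585
r(l, L) = -585
(-295*(-1235))/(p - r(587, m(15))) = (-295*(-1235))/(-341150 - 1*(-585)) = 364325/(-341150 + 585) = 364325/(-340565) = 364325*(-1/340565) = -72865/68113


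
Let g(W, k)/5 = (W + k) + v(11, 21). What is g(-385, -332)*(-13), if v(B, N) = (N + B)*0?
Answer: 46605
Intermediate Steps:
v(B, N) = 0 (v(B, N) = (B + N)*0 = 0)
g(W, k) = 5*W + 5*k (g(W, k) = 5*((W + k) + 0) = 5*(W + k) = 5*W + 5*k)
g(-385, -332)*(-13) = (5*(-385) + 5*(-332))*(-13) = (-1925 - 1660)*(-13) = -3585*(-13) = 46605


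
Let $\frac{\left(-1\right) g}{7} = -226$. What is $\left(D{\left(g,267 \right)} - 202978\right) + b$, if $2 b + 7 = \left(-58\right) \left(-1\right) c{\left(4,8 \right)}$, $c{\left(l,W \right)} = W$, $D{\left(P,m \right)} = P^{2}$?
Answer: $\frac{4599949}{2} \approx 2.3 \cdot 10^{6}$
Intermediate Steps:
$g = 1582$ ($g = \left(-7\right) \left(-226\right) = 1582$)
$b = \frac{457}{2}$ ($b = - \frac{7}{2} + \frac{\left(-58\right) \left(-1\right) 8}{2} = - \frac{7}{2} + \frac{58 \cdot 8}{2} = - \frac{7}{2} + \frac{1}{2} \cdot 464 = - \frac{7}{2} + 232 = \frac{457}{2} \approx 228.5$)
$\left(D{\left(g,267 \right)} - 202978\right) + b = \left(1582^{2} - 202978\right) + \frac{457}{2} = \left(2502724 - 202978\right) + \frac{457}{2} = 2299746 + \frac{457}{2} = \frac{4599949}{2}$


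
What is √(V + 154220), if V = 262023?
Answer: √416243 ≈ 645.17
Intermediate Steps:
√(V + 154220) = √(262023 + 154220) = √416243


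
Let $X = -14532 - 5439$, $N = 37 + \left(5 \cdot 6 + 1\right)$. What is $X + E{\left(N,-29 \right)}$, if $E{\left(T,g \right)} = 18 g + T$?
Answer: $-20425$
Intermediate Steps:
$N = 68$ ($N = 37 + \left(30 + 1\right) = 37 + 31 = 68$)
$E{\left(T,g \right)} = T + 18 g$
$X = -19971$ ($X = -14532 - 5439 = -19971$)
$X + E{\left(N,-29 \right)} = -19971 + \left(68 + 18 \left(-29\right)\right) = -19971 + \left(68 - 522\right) = -19971 - 454 = -20425$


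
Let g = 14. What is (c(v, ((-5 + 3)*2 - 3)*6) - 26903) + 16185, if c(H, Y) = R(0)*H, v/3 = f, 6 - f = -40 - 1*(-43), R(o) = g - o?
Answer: -10592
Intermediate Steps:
R(o) = 14 - o
f = 3 (f = 6 - (-40 - 1*(-43)) = 6 - (-40 + 43) = 6 - 1*3 = 6 - 3 = 3)
v = 9 (v = 3*3 = 9)
c(H, Y) = 14*H (c(H, Y) = (14 - 1*0)*H = (14 + 0)*H = 14*H)
(c(v, ((-5 + 3)*2 - 3)*6) - 26903) + 16185 = (14*9 - 26903) + 16185 = (126 - 26903) + 16185 = -26777 + 16185 = -10592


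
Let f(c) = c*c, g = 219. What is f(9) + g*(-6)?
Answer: -1233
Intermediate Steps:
f(c) = c**2
f(9) + g*(-6) = 9**2 + 219*(-6) = 81 - 1314 = -1233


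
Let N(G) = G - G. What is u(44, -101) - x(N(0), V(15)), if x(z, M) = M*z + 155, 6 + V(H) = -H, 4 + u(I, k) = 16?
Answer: -143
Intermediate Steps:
u(I, k) = 12 (u(I, k) = -4 + 16 = 12)
V(H) = -6 - H
N(G) = 0
x(z, M) = 155 + M*z
u(44, -101) - x(N(0), V(15)) = 12 - (155 + (-6 - 1*15)*0) = 12 - (155 + (-6 - 15)*0) = 12 - (155 - 21*0) = 12 - (155 + 0) = 12 - 1*155 = 12 - 155 = -143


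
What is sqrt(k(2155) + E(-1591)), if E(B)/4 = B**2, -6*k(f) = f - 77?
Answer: sqrt(91122999)/3 ≈ 3181.9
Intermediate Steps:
k(f) = 77/6 - f/6 (k(f) = -(f - 77)/6 = -(-77 + f)/6 = 77/6 - f/6)
E(B) = 4*B**2
sqrt(k(2155) + E(-1591)) = sqrt((77/6 - 1/6*2155) + 4*(-1591)**2) = sqrt((77/6 - 2155/6) + 4*2531281) = sqrt(-1039/3 + 10125124) = sqrt(30374333/3) = sqrt(91122999)/3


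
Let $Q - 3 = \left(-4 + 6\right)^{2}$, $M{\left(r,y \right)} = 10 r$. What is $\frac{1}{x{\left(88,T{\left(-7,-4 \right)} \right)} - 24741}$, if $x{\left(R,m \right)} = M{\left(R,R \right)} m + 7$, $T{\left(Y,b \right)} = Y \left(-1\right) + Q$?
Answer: $- \frac{1}{12414} \approx -8.0554 \cdot 10^{-5}$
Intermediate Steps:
$Q = 7$ ($Q = 3 + \left(-4 + 6\right)^{2} = 3 + 2^{2} = 3 + 4 = 7$)
$T{\left(Y,b \right)} = 7 - Y$ ($T{\left(Y,b \right)} = Y \left(-1\right) + 7 = - Y + 7 = 7 - Y$)
$x{\left(R,m \right)} = 7 + 10 R m$ ($x{\left(R,m \right)} = 10 R m + 7 = 7 + 10 R m$)
$\frac{1}{x{\left(88,T{\left(-7,-4 \right)} \right)} - 24741} = \frac{1}{\left(7 + 10 \cdot 88 \left(7 - -7\right)\right) - 24741} = \frac{1}{\left(7 + 10 \cdot 88 \left(7 + 7\right)\right) - 24741} = \frac{1}{\left(7 + 10 \cdot 88 \cdot 14\right) - 24741} = \frac{1}{\left(7 + 12320\right) - 24741} = \frac{1}{12327 - 24741} = \frac{1}{-12414} = - \frac{1}{12414}$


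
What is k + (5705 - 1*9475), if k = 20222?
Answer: 16452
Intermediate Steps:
k + (5705 - 1*9475) = 20222 + (5705 - 1*9475) = 20222 + (5705 - 9475) = 20222 - 3770 = 16452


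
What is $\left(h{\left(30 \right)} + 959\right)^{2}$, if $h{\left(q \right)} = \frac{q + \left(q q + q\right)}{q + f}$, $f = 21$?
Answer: $\frac{276324129}{289} \approx 9.5614 \cdot 10^{5}$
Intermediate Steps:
$h{\left(q \right)} = \frac{q^{2} + 2 q}{21 + q}$ ($h{\left(q \right)} = \frac{q + \left(q q + q\right)}{q + 21} = \frac{q + \left(q^{2} + q\right)}{21 + q} = \frac{q + \left(q + q^{2}\right)}{21 + q} = \frac{q^{2} + 2 q}{21 + q}$)
$\left(h{\left(30 \right)} + 959\right)^{2} = \left(\frac{30 \left(2 + 30\right)}{21 + 30} + 959\right)^{2} = \left(30 \cdot \frac{1}{51} \cdot 32 + 959\right)^{2} = \left(\frac{320}{17} + 959\right)^{2} = \left(\frac{16623}{17}\right)^{2} = \frac{276324129}{289}$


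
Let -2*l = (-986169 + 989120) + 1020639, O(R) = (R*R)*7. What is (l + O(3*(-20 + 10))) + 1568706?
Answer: 1063211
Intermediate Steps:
O(R) = 7*R² (O(R) = R²*7 = 7*R²)
l = -511795 (l = -((-986169 + 989120) + 1020639)/2 = -(2951 + 1020639)/2 = -½*1023590 = -511795)
(l + O(3*(-20 + 10))) + 1568706 = (-511795 + 7*(3*(-20 + 10))²) + 1568706 = (-511795 + 7*(3*(-10))²) + 1568706 = (-511795 + 7*(-30)²) + 1568706 = (-511795 + 7*900) + 1568706 = (-511795 + 6300) + 1568706 = -505495 + 1568706 = 1063211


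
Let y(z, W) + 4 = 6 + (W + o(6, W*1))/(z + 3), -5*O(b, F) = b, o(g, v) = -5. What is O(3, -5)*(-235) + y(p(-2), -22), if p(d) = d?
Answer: 116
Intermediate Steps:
O(b, F) = -b/5
y(z, W) = 2 + (-5 + W)/(3 + z) (y(z, W) = -4 + (6 + (W - 5)/(z + 3)) = -4 + (6 + (-5 + W)/(3 + z)) = 2 + (-5 + W)/(3 + z))
O(3, -5)*(-235) + y(p(-2), -22) = -⅕*3*(-235) + (1 - 22 + 2*(-2))/(3 - 2) = -⅗*(-235) + (1 - 22 - 4)/1 = 141 + 1*(-25) = 141 - 25 = 116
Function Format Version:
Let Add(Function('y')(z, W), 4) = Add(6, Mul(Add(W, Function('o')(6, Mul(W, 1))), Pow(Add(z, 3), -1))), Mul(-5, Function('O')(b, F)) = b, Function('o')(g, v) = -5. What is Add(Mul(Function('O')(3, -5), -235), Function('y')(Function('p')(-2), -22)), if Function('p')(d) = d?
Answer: 116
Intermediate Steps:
Function('O')(b, F) = Mul(Rational(-1, 5), b)
Function('y')(z, W) = Add(2, Mul(Pow(Add(3, z), -1), Add(-5, W))) (Function('y')(z, W) = Add(-4, Add(6, Mul(Add(W, -5), Pow(Add(z, 3), -1)))) = Add(-4, Add(6, Mul(Add(-5, W), Pow(Add(3, z), -1)))) = Add(-4, Add(6, Mul(Pow(Add(3, z), -1), Add(-5, W)))) = Add(2, Mul(Pow(Add(3, z), -1), Add(-5, W))))
Add(Mul(Function('O')(3, -5), -235), Function('y')(Function('p')(-2), -22)) = Add(Mul(Mul(Rational(-1, 5), 3), -235), Mul(Pow(Add(3, -2), -1), Add(1, -22, Mul(2, -2)))) = Add(Mul(Rational(-3, 5), -235), Mul(Pow(1, -1), Add(1, -22, -4))) = Add(141, Mul(1, -25)) = Add(141, -25) = 116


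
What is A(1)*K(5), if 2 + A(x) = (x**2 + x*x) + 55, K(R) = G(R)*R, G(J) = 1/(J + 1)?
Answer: 275/6 ≈ 45.833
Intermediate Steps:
G(J) = 1/(1 + J)
K(R) = R/(1 + R)
A(x) = 53 + 2*x**2 (A(x) = -2 + ((x**2 + x*x) + 55) = -2 + ((x**2 + x**2) + 55) = -2 + (2*x**2 + 55) = -2 + (55 + 2*x**2) = 53 + 2*x**2)
A(1)*K(5) = (53 + 2*1**2)*(5/(1 + 5)) = (53 + 2*1)*(5/6) = (53 + 2)*(5*(1/6)) = 55*(5/6) = 275/6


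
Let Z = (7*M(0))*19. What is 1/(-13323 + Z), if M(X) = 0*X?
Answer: -1/13323 ≈ -7.5058e-5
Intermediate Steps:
M(X) = 0
Z = 0 (Z = (7*0)*19 = 0*19 = 0)
1/(-13323 + Z) = 1/(-13323 + 0) = 1/(-13323) = -1/13323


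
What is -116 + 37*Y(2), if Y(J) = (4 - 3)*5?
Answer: 69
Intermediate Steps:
Y(J) = 5 (Y(J) = 1*5 = 5)
-116 + 37*Y(2) = -116 + 37*5 = -116 + 185 = 69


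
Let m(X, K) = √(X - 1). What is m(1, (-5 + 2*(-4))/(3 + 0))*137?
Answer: 0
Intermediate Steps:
m(X, K) = √(-1 + X)
m(1, (-5 + 2*(-4))/(3 + 0))*137 = √(-1 + 1)*137 = √0*137 = 0*137 = 0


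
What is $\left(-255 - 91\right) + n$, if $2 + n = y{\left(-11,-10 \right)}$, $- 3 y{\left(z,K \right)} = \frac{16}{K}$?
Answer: $- \frac{5212}{15} \approx -347.47$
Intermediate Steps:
$y{\left(z,K \right)} = - \frac{16}{3 K}$ ($y{\left(z,K \right)} = - \frac{16 \frac{1}{K}}{3} = - \frac{16}{3 K}$)
$n = - \frac{22}{15}$ ($n = -2 - \frac{16}{3 \left(-10\right)} = -2 - - \frac{8}{15} = -2 + \frac{8}{15} = - \frac{22}{15} \approx -1.4667$)
$\left(-255 - 91\right) + n = \left(-255 - 91\right) - \frac{22}{15} = -346 - \frac{22}{15} = - \frac{5212}{15}$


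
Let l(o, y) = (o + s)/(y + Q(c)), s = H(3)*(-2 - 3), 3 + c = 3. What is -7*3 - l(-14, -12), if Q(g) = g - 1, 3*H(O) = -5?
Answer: -836/39 ≈ -21.436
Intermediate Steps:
H(O) = -5/3 (H(O) = (1/3)*(-5) = -5/3)
c = 0 (c = -3 + 3 = 0)
Q(g) = -1 + g
s = 25/3 (s = -5*(-2 - 3)/3 = -5/3*(-5) = 25/3 ≈ 8.3333)
l(o, y) = (25/3 + o)/(-1 + y) (l(o, y) = (o + 25/3)/(y + (-1 + 0)) = (25/3 + o)/(y - 1) = (25/3 + o)/(-1 + y))
-7*3 - l(-14, -12) = -7*3 - (25/3 - 14)/(-1 - 12) = -1*21 - (-17)/((-13)*3) = -21 - (-1)*(-17)/(13*3) = -21 - 1*17/39 = -21 - 17/39 = -836/39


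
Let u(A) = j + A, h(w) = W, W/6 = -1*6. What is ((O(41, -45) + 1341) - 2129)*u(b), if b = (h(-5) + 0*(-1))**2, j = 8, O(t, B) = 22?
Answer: -998864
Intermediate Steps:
W = -36 (W = 6*(-1*6) = 6*(-6) = -36)
h(w) = -36
b = 1296 (b = (-36 + 0*(-1))**2 = (-36 + 0)**2 = (-36)**2 = 1296)
u(A) = 8 + A
((O(41, -45) + 1341) - 2129)*u(b) = ((22 + 1341) - 2129)*(8 + 1296) = (1363 - 2129)*1304 = -766*1304 = -998864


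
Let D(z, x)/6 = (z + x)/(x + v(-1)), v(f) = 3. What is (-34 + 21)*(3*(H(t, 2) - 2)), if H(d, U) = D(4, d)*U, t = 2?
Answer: -2418/5 ≈ -483.60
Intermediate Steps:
D(z, x) = 6*(x + z)/(3 + x) (D(z, x) = 6*((z + x)/(x + 3)) = 6*((x + z)/(3 + x)) = 6*(x + z)/(3 + x))
H(d, U) = 6*U*(4 + d)/(3 + d) (H(d, U) = (6*(d + 4)/(3 + d))*U = (6*(4 + d)/(3 + d))*U = 6*U*(4 + d)/(3 + d))
(-34 + 21)*(3*(H(t, 2) - 2)) = (-34 + 21)*(3*(6*2*(4 + 2)/(3 + 2) - 2)) = -39*(6*2*6/5 - 2) = -39*(6*2*(⅕)*6 - 2) = -39*(72/5 - 2) = -39*62/5 = -13*186/5 = -2418/5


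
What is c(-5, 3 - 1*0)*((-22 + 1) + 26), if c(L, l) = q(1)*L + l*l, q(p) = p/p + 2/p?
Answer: -30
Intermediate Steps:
q(p) = 1 + 2/p
c(L, l) = l² + 3*L (c(L, l) = ((2 + 1)/1)*L + l*l = (1*3)*L + l² = 3*L + l² = l² + 3*L)
c(-5, 3 - 1*0)*((-22 + 1) + 26) = ((3 - 1*0)² + 3*(-5))*((-22 + 1) + 26) = ((3 + 0)² - 15)*(-21 + 26) = (3² - 15)*5 = (9 - 15)*5 = -6*5 = -30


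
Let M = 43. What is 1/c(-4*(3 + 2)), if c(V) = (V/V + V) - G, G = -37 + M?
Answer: -1/25 ≈ -0.040000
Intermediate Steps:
G = 6 (G = -37 + 43 = 6)
c(V) = -5 + V (c(V) = (V/V + V) - 1*6 = (1 + V) - 6 = -5 + V)
1/c(-4*(3 + 2)) = 1/(-5 - 4*(3 + 2)) = 1/(-5 - 4*5) = 1/(-5 - 20) = 1/(-25) = -1/25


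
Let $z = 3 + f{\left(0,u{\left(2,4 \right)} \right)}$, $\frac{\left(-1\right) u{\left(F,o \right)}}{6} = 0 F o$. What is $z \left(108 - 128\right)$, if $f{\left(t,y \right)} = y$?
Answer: $-60$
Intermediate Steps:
$u{\left(F,o \right)} = 0$ ($u{\left(F,o \right)} = - 6 \cdot 0 F o = - 6 \cdot 0 o = \left(-6\right) 0 = 0$)
$z = 3$ ($z = 3 + 0 = 3$)
$z \left(108 - 128\right) = 3 \left(108 - 128\right) = 3 \left(-20\right) = -60$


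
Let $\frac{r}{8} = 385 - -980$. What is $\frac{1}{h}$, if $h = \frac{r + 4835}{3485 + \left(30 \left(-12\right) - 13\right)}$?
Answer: $\frac{3112}{15755} \approx 0.19752$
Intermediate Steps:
$r = 10920$ ($r = 8 \left(385 - -980\right) = 8 \left(385 + 980\right) = 8 \cdot 1365 = 10920$)
$h = \frac{15755}{3112}$ ($h = \frac{10920 + 4835}{3485 + \left(30 \left(-12\right) - 13\right)} = \frac{15755}{3485 - 373} = \frac{15755}{3112} \approx 5.0627$)
$\frac{1}{h} = \frac{1}{\frac{15755}{3112}} = \frac{3112}{15755}$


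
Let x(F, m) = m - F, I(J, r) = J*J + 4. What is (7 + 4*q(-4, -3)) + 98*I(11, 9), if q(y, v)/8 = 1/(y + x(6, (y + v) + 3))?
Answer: 85783/7 ≈ 12255.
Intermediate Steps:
I(J, r) = 4 + J² (I(J, r) = J² + 4 = 4 + J²)
q(y, v) = 8/(-3 + v + 2*y) (q(y, v) = 8/(y + (((y + v) + 3) - 1*6)) = 8/(y + (((v + y) + 3) - 6)) = 8/(y + ((3 + v + y) - 6)) = 8/(y + (-3 + v + y)) = 8/(-3 + v + 2*y))
(7 + 4*q(-4, -3)) + 98*I(11, 9) = (7 + 4*(8/(-3 - 3 + 2*(-4)))) + 98*(4 + 11²) = (7 + 4*(8/(-3 - 3 - 8))) + 98*(4 + 121) = (7 + 4*(8/(-14))) + 98*125 = (7 + 4*(8*(-1/14))) + 12250 = (7 + 4*(-4/7)) + 12250 = (7 - 16/7) + 12250 = 33/7 + 12250 = 85783/7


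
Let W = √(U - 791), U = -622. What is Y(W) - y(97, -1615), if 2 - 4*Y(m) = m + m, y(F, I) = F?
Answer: -193/2 - 3*I*√157/2 ≈ -96.5 - 18.795*I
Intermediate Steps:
W = 3*I*√157 (W = √(-622 - 791) = √(-1413) = 3*I*√157 ≈ 37.59*I)
Y(m) = ½ - m/2 (Y(m) = ½ - (m + m)/4 = ½ - m/2)
Y(W) - y(97, -1615) = (½ - 3*I*√157/2) - 1*97 = (½ - 3*I*√157/2) - 97 = -193/2 - 3*I*√157/2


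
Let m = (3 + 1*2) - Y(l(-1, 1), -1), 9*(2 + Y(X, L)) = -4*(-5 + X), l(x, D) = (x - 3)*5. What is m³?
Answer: -50653/729 ≈ -69.483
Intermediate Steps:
l(x, D) = -15 + 5*x (l(x, D) = (-3 + x)*5 = -15 + 5*x)
Y(X, L) = 2/9 - 4*X/9 (Y(X, L) = -2 + (-4*(-5 + X))/9 = -2 + (20 - 4*X)/9 = -2 + (20/9 - 4*X/9) = 2/9 - 4*X/9)
m = -37/9 (m = (3 + 1*2) - (2/9 - 4*(-15 + 5*(-1))/9) = (3 + 2) - (2/9 - 4*(-15 - 5)/9) = 5 - (2/9 - 4/9*(-20)) = 5 - (2/9 + 80/9) = 5 - 1*82/9 = 5 - 82/9 = -37/9 ≈ -4.1111)
m³ = (-37/9)³ = -50653/729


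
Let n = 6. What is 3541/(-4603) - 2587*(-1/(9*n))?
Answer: 11716747/248562 ≈ 47.138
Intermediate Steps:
3541/(-4603) - 2587*(-1/(9*n)) = 3541/(-4603) - 2587/(-1*6*9) = 3541*(-1/4603) - 2587/((-6*9)) = -3541/4603 - 2587/(-54) = -3541/4603 - 2587*(-1/54) = -3541/4603 + 2587/54 = 11716747/248562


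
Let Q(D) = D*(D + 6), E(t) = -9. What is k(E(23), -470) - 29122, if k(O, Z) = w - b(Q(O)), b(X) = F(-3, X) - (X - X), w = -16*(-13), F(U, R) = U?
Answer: -28911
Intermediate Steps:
Q(D) = D*(6 + D)
w = 208
b(X) = -3 (b(X) = -3 - (X - X) = -3 - 1*0 = -3 + 0 = -3)
k(O, Z) = 211 (k(O, Z) = 208 - 1*(-3) = 208 + 3 = 211)
k(E(23), -470) - 29122 = 211 - 29122 = -28911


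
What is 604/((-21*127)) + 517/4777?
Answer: -1506469/12740259 ≈ -0.11824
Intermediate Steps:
604/((-21*127)) + 517/4777 = 604/(-2667) + 517*(1/4777) = 604*(-1/2667) + 517/4777 = -604/2667 + 517/4777 = -1506469/12740259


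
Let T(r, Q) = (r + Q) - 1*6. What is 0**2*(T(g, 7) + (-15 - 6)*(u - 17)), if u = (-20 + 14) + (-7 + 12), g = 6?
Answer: 0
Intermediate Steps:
T(r, Q) = -6 + Q + r (T(r, Q) = (Q + r) - 6 = -6 + Q + r)
u = -1 (u = -6 + 5 = -1)
0**2*(T(g, 7) + (-15 - 6)*(u - 17)) = 0**2*((-6 + 7 + 6) + (-15 - 6)*(-1 - 17)) = 0*(7 - 21*(-18)) = 0*(7 + 378) = 0*385 = 0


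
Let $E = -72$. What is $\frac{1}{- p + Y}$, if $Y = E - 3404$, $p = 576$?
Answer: $- \frac{1}{4052} \approx -0.00024679$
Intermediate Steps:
$Y = -3476$ ($Y = -72 - 3404 = -3476$)
$\frac{1}{- p + Y} = \frac{1}{\left(-1\right) 576 - 3476} = \frac{1}{-576 - 3476} = \frac{1}{-4052} = - \frac{1}{4052}$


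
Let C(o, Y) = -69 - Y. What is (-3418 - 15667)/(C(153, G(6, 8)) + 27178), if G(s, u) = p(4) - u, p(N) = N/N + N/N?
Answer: -347/493 ≈ -0.70385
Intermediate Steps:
p(N) = 2 (p(N) = 1 + 1 = 2)
G(s, u) = 2 - u
(-3418 - 15667)/(C(153, G(6, 8)) + 27178) = (-3418 - 15667)/((-69 - (2 - 1*8)) + 27178) = -19085/((-69 - (2 - 8)) + 27178) = -19085/((-69 - 1*(-6)) + 27178) = -19085/((-69 + 6) + 27178) = -19085/(-63 + 27178) = -19085/27115 = -19085*1/27115 = -347/493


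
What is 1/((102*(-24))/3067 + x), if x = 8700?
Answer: 3067/26680452 ≈ 0.00011495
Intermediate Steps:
1/((102*(-24))/3067 + x) = 1/((102*(-24))/3067 + 8700) = 1/(-2448*1/3067 + 8700) = 1/(-2448/3067 + 8700) = 1/(26680452/3067) = 3067/26680452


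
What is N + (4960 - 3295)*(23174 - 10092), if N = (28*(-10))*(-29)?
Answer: 21789650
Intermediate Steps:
N = 8120 (N = -280*(-29) = 8120)
N + (4960 - 3295)*(23174 - 10092) = 8120 + (4960 - 3295)*(23174 - 10092) = 8120 + 1665*13082 = 8120 + 21781530 = 21789650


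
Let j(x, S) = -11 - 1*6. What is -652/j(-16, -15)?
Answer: 652/17 ≈ 38.353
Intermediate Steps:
j(x, S) = -17 (j(x, S) = -11 - 6 = -17)
-652/j(-16, -15) = -652/(-17) = -652*(-1/17) = 652/17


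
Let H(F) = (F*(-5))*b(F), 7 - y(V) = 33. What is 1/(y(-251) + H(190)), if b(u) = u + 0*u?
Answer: -1/180526 ≈ -5.5394e-6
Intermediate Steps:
b(u) = u (b(u) = u + 0 = u)
y(V) = -26 (y(V) = 7 - 1*33 = 7 - 33 = -26)
H(F) = -5*F² (H(F) = (F*(-5))*F = (-5*F)*F = -5*F²)
1/(y(-251) + H(190)) = 1/(-26 - 5*190²) = 1/(-26 - 5*36100) = 1/(-26 - 180500) = 1/(-180526) = -1/180526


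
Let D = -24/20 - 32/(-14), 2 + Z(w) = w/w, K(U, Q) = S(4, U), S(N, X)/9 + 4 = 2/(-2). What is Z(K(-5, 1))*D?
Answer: -38/35 ≈ -1.0857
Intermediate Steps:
S(N, X) = -45 (S(N, X) = -36 + 9*(2/(-2)) = -36 + 9*(2*(-1/2)) = -36 + 9*(-1) = -36 - 9 = -45)
K(U, Q) = -45
Z(w) = -1 (Z(w) = -2 + w/w = -2 + 1 = -1)
D = 38/35 (D = -24*1/20 - 32*(-1/14) = -6/5 + 16/7 = 38/35 ≈ 1.0857)
Z(K(-5, 1))*D = -1*38/35 = -38/35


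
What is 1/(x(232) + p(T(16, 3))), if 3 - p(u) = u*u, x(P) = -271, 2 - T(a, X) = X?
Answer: -1/269 ≈ -0.0037175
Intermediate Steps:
T(a, X) = 2 - X
p(u) = 3 - u² (p(u) = 3 - u*u = 3 - u²)
1/(x(232) + p(T(16, 3))) = 1/(-271 + (3 - (2 - 1*3)²)) = 1/(-271 + (3 - (2 - 3)²)) = 1/(-271 + (3 - 1*(-1)²)) = 1/(-271 + (3 - 1*1)) = 1/(-271 + (3 - 1)) = 1/(-271 + 2) = 1/(-269) = -1/269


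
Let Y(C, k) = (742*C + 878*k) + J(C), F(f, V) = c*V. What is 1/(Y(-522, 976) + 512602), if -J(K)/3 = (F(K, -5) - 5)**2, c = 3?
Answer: 1/981006 ≈ 1.0194e-6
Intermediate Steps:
F(f, V) = 3*V
J(K) = -1200 (J(K) = -3*(3*(-5) - 5)**2 = -3*(-15 - 5)**2 = -3*(-20)**2 = -3*400 = -1200)
Y(C, k) = -1200 + 742*C + 878*k (Y(C, k) = (742*C + 878*k) - 1200 = -1200 + 742*C + 878*k)
1/(Y(-522, 976) + 512602) = 1/((-1200 + 742*(-522) + 878*976) + 512602) = 1/((-1200 - 387324 + 856928) + 512602) = 1/(468404 + 512602) = 1/981006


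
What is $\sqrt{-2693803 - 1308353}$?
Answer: $6 i \sqrt{111171} \approx 2000.5 i$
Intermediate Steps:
$\sqrt{-2693803 - 1308353} = \sqrt{-4002156} = 6 i \sqrt{111171}$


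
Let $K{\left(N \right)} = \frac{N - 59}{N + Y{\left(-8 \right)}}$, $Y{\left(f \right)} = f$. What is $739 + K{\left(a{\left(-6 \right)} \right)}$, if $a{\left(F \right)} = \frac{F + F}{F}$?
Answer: $\frac{1497}{2} \approx 748.5$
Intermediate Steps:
$a{\left(F \right)} = 2$ ($a{\left(F \right)} = \frac{2 F}{F} = 2$)
$K{\left(N \right)} = \frac{-59 + N}{-8 + N}$ ($K{\left(N \right)} = \frac{N - 59}{N - 8} = \frac{-59 + N}{-8 + N}$)
$739 + K{\left(a{\left(-6 \right)} \right)} = 739 + \frac{-59 + 2}{-8 + 2} = 739 + \frac{1}{-6} \left(-57\right) = 739 - - \frac{19}{2} = 739 + \frac{19}{2} = \frac{1497}{2}$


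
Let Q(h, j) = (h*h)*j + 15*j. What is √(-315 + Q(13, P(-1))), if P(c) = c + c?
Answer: I*√683 ≈ 26.134*I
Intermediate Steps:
P(c) = 2*c
Q(h, j) = 15*j + j*h² (Q(h, j) = h²*j + 15*j = j*h² + 15*j = 15*j + j*h²)
√(-315 + Q(13, P(-1))) = √(-315 + (2*(-1))*(15 + 13²)) = √(-315 - 2*(15 + 169)) = √(-315 - 2*184) = √(-315 - 368) = √(-683) = I*√683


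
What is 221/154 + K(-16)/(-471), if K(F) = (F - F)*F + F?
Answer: 106555/72534 ≈ 1.4690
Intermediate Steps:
K(F) = F (K(F) = 0*F + F = 0 + F = F)
221/154 + K(-16)/(-471) = 221/154 - 16/(-471) = 221*(1/154) - 16*(-1/471) = 221/154 + 16/471 = 106555/72534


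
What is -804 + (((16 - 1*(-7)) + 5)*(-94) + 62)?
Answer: -3374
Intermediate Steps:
-804 + (((16 - 1*(-7)) + 5)*(-94) + 62) = -804 + (((16 + 7) + 5)*(-94) + 62) = -804 + ((23 + 5)*(-94) + 62) = -804 + (28*(-94) + 62) = -804 + (-2632 + 62) = -804 - 2570 = -3374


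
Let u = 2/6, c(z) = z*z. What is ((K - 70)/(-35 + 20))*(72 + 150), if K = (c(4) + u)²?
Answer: -131054/45 ≈ -2912.3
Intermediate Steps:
c(z) = z²
u = ⅓ (u = 2*(⅙) = ⅓ ≈ 0.33333)
K = 2401/9 (K = (4² + ⅓)² = (16 + ⅓)² = (49/3)² = 2401/9 ≈ 266.78)
((K - 70)/(-35 + 20))*(72 + 150) = ((2401/9 - 70)/(-35 + 20))*(72 + 150) = ((1771/9)/(-15))*222 = ((1771/9)*(-1/15))*222 = -1771/135*222 = -131054/45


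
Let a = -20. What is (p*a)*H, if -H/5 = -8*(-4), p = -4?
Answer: -12800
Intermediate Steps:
H = -160 (H = -(-40)*(-4) = -5*32 = -160)
(p*a)*H = -4*(-20)*(-160) = 80*(-160) = -12800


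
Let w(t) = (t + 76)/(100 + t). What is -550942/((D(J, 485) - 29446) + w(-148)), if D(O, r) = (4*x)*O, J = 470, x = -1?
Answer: 1101884/62649 ≈ 17.588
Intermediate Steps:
D(O, r) = -4*O (D(O, r) = (4*(-1))*O = -4*O)
w(t) = (76 + t)/(100 + t)
-550942/((D(J, 485) - 29446) + w(-148)) = -550942/((-4*470 - 29446) + (76 - 148)/(100 - 148)) = -550942/((-1880 - 29446) - 72/(-48)) = -550942/(-31326 - 1/48*(-72)) = -550942/(-31326 + 3/2) = -550942/(-62649/2) = -550942*(-2/62649) = 1101884/62649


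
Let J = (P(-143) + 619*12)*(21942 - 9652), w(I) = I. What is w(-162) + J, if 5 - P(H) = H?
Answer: 93108878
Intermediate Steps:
P(H) = 5 - H
J = 93109040 (J = ((5 - 1*(-143)) + 619*12)*(21942 - 9652) = ((5 + 143) + 7428)*12290 = (148 + 7428)*12290 = 7576*12290 = 93109040)
w(-162) + J = -162 + 93109040 = 93108878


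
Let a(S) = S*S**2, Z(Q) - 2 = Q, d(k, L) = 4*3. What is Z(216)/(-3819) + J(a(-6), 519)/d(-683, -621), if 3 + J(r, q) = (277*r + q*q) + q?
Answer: 267386413/15276 ≈ 17504.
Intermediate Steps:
d(k, L) = 12
Z(Q) = 2 + Q
a(S) = S**3
J(r, q) = -3 + q + q**2 + 277*r (J(r, q) = -3 + ((277*r + q*q) + q) = -3 + ((277*r + q**2) + q) = -3 + ((q**2 + 277*r) + q) = -3 + (q + q**2 + 277*r) = -3 + q + q**2 + 277*r)
Z(216)/(-3819) + J(a(-6), 519)/d(-683, -621) = (2 + 216)/(-3819) + (-3 + 519 + 519**2 + 277*(-6)**3)/12 = 218*(-1/3819) + (-3 + 519 + 269361 + 277*(-216))*(1/12) = -218/3819 + (-3 + 519 + 269361 - 59832)*(1/12) = -218/3819 + 210045*(1/12) = -218/3819 + 70015/4 = 267386413/15276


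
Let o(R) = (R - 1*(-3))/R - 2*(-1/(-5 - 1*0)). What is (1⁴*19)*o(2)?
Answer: 399/10 ≈ 39.900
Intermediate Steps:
o(R) = -⅖ + (3 + R)/R (o(R) = (R + 3)/R - 2*(-1/(-5 + 0)) = (3 + R)/R - 2/((-1*(-5))) = (3 + R)/R - 2/5 = (3 + R)/R - 2*⅕ = (3 + R)/R - ⅖ = -⅖ + (3 + R)/R)
(1⁴*19)*o(2) = (1⁴*19)*(⅗ + 3/2) = (1*19)*(⅗ + 3*(½)) = 19*(⅗ + 3/2) = 19*(21/10) = 399/10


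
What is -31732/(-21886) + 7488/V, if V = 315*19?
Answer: 19655466/7277095 ≈ 2.7010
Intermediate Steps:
V = 5985
-31732/(-21886) + 7488/V = -31732/(-21886) + 7488/5985 = -31732*(-1/21886) + 7488*(1/5985) = 15866/10943 + 832/665 = 19655466/7277095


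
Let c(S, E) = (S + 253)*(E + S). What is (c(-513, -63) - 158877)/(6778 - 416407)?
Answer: 3039/136543 ≈ 0.022257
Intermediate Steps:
c(S, E) = (253 + S)*(E + S)
(c(-513, -63) - 158877)/(6778 - 416407) = (((-513)² + 253*(-63) + 253*(-513) - 63*(-513)) - 158877)/(6778 - 416407) = ((263169 - 15939 - 129789 + 32319) - 158877)/(-409629) = (149760 - 158877)*(-1/409629) = -9117*(-1/409629) = 3039/136543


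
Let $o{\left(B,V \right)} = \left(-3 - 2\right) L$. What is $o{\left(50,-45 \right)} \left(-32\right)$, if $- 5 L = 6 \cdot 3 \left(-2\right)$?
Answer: $1152$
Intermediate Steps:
$L = \frac{36}{5}$ ($L = - \frac{6 \cdot 3 \left(-2\right)}{5} = - \frac{18 \left(-2\right)}{5} = \left(- \frac{1}{5}\right) \left(-36\right) = \frac{36}{5} \approx 7.2$)
$o{\left(B,V \right)} = -36$ ($o{\left(B,V \right)} = \left(-3 - 2\right) \frac{36}{5} = \left(-5\right) \frac{36}{5} = -36$)
$o{\left(50,-45 \right)} \left(-32\right) = \left(-36\right) \left(-32\right) = 1152$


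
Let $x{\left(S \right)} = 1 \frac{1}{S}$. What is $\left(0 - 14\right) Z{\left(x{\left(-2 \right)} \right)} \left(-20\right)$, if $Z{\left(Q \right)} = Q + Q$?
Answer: $-280$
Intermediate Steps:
$x{\left(S \right)} = \frac{1}{S}$
$Z{\left(Q \right)} = 2 Q$
$\left(0 - 14\right) Z{\left(x{\left(-2 \right)} \right)} \left(-20\right) = \left(0 - 14\right) \frac{2}{-2} \left(-20\right) = \left(0 - 14\right) 2 \left(- \frac{1}{2}\right) \left(-20\right) = \left(-14\right) \left(-1\right) \left(-20\right) = 14 \left(-20\right) = -280$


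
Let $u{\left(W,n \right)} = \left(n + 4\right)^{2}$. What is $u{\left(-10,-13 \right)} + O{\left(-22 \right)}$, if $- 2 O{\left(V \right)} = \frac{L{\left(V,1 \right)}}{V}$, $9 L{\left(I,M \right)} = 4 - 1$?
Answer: $\frac{10693}{132} \approx 81.008$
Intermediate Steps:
$L{\left(I,M \right)} = \frac{1}{3}$ ($L{\left(I,M \right)} = \frac{4 - 1}{9} = \frac{1}{9} \cdot 3 = \frac{1}{3}$)
$O{\left(V \right)} = - \frac{1}{6 V}$ ($O{\left(V \right)} = - \frac{\frac{1}{3} \frac{1}{V}}{2} = - \frac{1}{6 V}$)
$u{\left(W,n \right)} = \left(4 + n\right)^{2}$
$u{\left(-10,-13 \right)} + O{\left(-22 \right)} = \left(4 - 13\right)^{2} - \frac{1}{6 \left(-22\right)} = \left(-9\right)^{2} - - \frac{1}{132} = 81 + \frac{1}{132} = \frac{10693}{132}$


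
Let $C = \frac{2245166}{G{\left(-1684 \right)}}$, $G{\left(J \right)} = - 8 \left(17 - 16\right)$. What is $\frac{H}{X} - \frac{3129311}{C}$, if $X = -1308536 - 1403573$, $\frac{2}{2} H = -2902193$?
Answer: $\frac{37206082632115}{3044567457547} \approx 12.22$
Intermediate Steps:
$G{\left(J \right)} = -8$ ($G{\left(J \right)} = \left(-8\right) 1 = -8$)
$H = -2902193$
$C = - \frac{1122583}{4}$ ($C = \frac{2245166}{-8} = 2245166 \left(- \frac{1}{8}\right) = - \frac{1122583}{4} \approx -2.8065 \cdot 10^{5}$)
$X = -2712109$
$\frac{H}{X} - \frac{3129311}{C} = - \frac{2902193}{-2712109} - \frac{3129311}{- \frac{1122583}{4}} = \left(-2902193\right) \left(- \frac{1}{2712109}\right) - - \frac{12517244}{1122583} = \frac{2902193}{2712109} + \frac{12517244}{1122583} = \frac{37206082632115}{3044567457547}$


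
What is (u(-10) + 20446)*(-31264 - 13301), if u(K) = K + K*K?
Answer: -915186840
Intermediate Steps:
u(K) = K + K²
(u(-10) + 20446)*(-31264 - 13301) = (-10*(1 - 10) + 20446)*(-31264 - 13301) = (-10*(-9) + 20446)*(-44565) = (90 + 20446)*(-44565) = 20536*(-44565) = -915186840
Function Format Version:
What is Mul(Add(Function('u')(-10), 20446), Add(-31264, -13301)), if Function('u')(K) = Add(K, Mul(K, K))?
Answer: -915186840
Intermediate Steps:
Function('u')(K) = Add(K, Pow(K, 2))
Mul(Add(Function('u')(-10), 20446), Add(-31264, -13301)) = Mul(Add(Mul(-10, Add(1, -10)), 20446), Add(-31264, -13301)) = Mul(Add(Mul(-10, -9), 20446), -44565) = Mul(Add(90, 20446), -44565) = Mul(20536, -44565) = -915186840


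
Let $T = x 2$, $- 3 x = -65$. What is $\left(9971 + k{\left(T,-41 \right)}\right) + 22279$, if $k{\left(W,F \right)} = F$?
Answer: $32209$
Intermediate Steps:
$x = \frac{65}{3}$ ($x = \left(- \frac{1}{3}\right) \left(-65\right) = \frac{65}{3} \approx 21.667$)
$T = \frac{130}{3}$ ($T = \frac{65}{3} \cdot 2 = \frac{130}{3} \approx 43.333$)
$\left(9971 + k{\left(T,-41 \right)}\right) + 22279 = \left(9971 - 41\right) + 22279 = 9930 + 22279 = 32209$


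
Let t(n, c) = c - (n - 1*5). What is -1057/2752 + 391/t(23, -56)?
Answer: -577125/101824 ≈ -5.6679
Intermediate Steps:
t(n, c) = 5 + c - n (t(n, c) = c - (n - 5) = c - (-5 + n) = c + (5 - n) = 5 + c - n)
-1057/2752 + 391/t(23, -56) = -1057/2752 + 391/(5 - 56 - 1*23) = -1057*1/2752 + 391/(5 - 56 - 23) = -1057/2752 + 391/(-74) = -1057/2752 + 391*(-1/74) = -1057/2752 - 391/74 = -577125/101824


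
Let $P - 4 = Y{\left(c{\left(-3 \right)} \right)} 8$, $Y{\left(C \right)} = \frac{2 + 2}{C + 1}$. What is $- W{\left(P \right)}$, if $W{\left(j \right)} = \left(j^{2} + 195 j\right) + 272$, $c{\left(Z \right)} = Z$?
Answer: $1924$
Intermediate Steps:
$Y{\left(C \right)} = \frac{4}{1 + C}$
$P = -12$ ($P = 4 + \frac{4}{1 - 3} \cdot 8 = 4 + \frac{4}{-2} \cdot 8 = 4 + 4 \left(- \frac{1}{2}\right) 8 = 4 - 16 = -12$)
$W{\left(j \right)} = 272 + j^{2} + 195 j$
$- W{\left(P \right)} = - (272 + \left(-12\right)^{2} + 195 \left(-12\right)) = - (272 + 144 - 2340) = \left(-1\right) \left(-1924\right) = 1924$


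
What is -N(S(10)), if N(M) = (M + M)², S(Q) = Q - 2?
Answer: -256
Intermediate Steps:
S(Q) = -2 + Q
N(M) = 4*M² (N(M) = (2*M)² = 4*M²)
-N(S(10)) = -4*(-2 + 10)² = -4*8² = -4*64 = -1*256 = -256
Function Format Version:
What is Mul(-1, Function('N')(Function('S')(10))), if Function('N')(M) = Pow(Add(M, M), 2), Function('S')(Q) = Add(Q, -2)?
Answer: -256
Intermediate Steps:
Function('S')(Q) = Add(-2, Q)
Function('N')(M) = Mul(4, Pow(M, 2)) (Function('N')(M) = Pow(Mul(2, M), 2) = Mul(4, Pow(M, 2)))
Mul(-1, Function('N')(Function('S')(10))) = Mul(-1, Mul(4, Pow(Add(-2, 10), 2))) = Mul(-1, Mul(4, Pow(8, 2))) = Mul(-1, Mul(4, 64)) = Mul(-1, 256) = -256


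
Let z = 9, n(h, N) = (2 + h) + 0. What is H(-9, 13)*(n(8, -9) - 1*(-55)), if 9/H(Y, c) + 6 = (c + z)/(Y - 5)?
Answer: -4095/53 ≈ -77.264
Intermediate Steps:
n(h, N) = 2 + h
H(Y, c) = 9/(-6 + (9 + c)/(-5 + Y)) (H(Y, c) = 9/(-6 + (c + 9)/(Y - 5)) = 9/(-6 + (9 + c)/(-5 + Y)))
H(-9, 13)*(n(8, -9) - 1*(-55)) = (9*(-5 - 9)/(39 + 13 - 6*(-9)))*((2 + 8) - 1*(-55)) = (9*(-14)/(39 + 13 + 54))*(10 + 55) = (9*(-14)/106)*65 = (9*(1/106)*(-14))*65 = -63/53*65 = -4095/53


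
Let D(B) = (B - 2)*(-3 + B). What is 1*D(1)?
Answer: 2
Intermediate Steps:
D(B) = (-3 + B)*(-2 + B) (D(B) = (-2 + B)*(-3 + B) = (-3 + B)*(-2 + B))
1*D(1) = 1*(6 + 1² - 5*1) = 1*(6 + 1 - 5) = 1*2 = 2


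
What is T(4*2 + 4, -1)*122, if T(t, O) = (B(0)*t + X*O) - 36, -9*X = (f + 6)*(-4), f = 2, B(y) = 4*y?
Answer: -43432/9 ≈ -4825.8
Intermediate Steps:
X = 32/9 (X = -(2 + 6)*(-4)/9 = -8*(-4)/9 = -⅑*(-32) = 32/9 ≈ 3.5556)
T(t, O) = -36 + 32*O/9 (T(t, O) = ((4*0)*t + 32*O/9) - 36 = (0*t + 32*O/9) - 36 = (0 + 32*O/9) - 36 = 32*O/9 - 36 = -36 + 32*O/9)
T(4*2 + 4, -1)*122 = (-36 + (32/9)*(-1))*122 = (-36 - 32/9)*122 = -356/9*122 = -43432/9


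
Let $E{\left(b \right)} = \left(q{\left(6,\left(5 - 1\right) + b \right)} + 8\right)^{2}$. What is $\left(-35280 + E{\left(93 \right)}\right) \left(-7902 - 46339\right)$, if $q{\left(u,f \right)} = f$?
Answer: $1315615455$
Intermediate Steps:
$E{\left(b \right)} = \left(12 + b\right)^{2}$ ($E{\left(b \right)} = \left(\left(\left(5 - 1\right) + b\right) + 8\right)^{2} = \left(\left(4 + b\right) + 8\right)^{2} = \left(12 + b\right)^{2}$)
$\left(-35280 + E{\left(93 \right)}\right) \left(-7902 - 46339\right) = \left(-35280 + \left(12 + 93\right)^{2}\right) \left(-7902 - 46339\right) = \left(-35280 + 105^{2}\right) \left(-54241\right) = \left(-35280 + 11025\right) \left(-54241\right) = \left(-24255\right) \left(-54241\right) = 1315615455$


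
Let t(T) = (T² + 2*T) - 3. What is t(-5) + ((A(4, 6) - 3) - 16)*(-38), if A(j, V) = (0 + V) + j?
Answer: 354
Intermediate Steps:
A(j, V) = V + j
t(T) = -3 + T² + 2*T
t(-5) + ((A(4, 6) - 3) - 16)*(-38) = (-3 + (-5)² + 2*(-5)) + (((6 + 4) - 3) - 16)*(-38) = (-3 + 25 - 10) + ((10 - 3) - 16)*(-38) = 12 + (7 - 16)*(-38) = 12 - 9*(-38) = 12 + 342 = 354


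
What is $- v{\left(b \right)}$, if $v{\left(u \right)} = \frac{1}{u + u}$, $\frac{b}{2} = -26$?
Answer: $\frac{1}{104} \approx 0.0096154$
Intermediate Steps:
$b = -52$ ($b = 2 \left(-26\right) = -52$)
$v{\left(u \right)} = \frac{1}{2 u}$
$- v{\left(b \right)} = - \frac{1}{2 \left(-52\right)} = - \frac{-1}{2 \cdot 52} = \left(-1\right) \left(- \frac{1}{104}\right) = \frac{1}{104}$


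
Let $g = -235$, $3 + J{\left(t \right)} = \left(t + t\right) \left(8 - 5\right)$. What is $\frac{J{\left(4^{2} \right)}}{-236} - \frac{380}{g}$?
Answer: $\frac{13565}{11092} \approx 1.223$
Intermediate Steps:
$J{\left(t \right)} = -3 + 6 t$ ($J{\left(t \right)} = -3 + \left(t + t\right) \left(8 - 5\right) = -3 + 2 t 3 = -3 + 6 t$)
$\frac{J{\left(4^{2} \right)}}{-236} - \frac{380}{g} = \frac{-3 + 6 \cdot 4^{2}}{-236} - \frac{380}{-235} = \left(-3 + 6 \cdot 16\right) \left(- \frac{1}{236}\right) - - \frac{76}{47} = \left(-3 + 96\right) \left(- \frac{1}{236}\right) + \frac{76}{47} = 93 \left(- \frac{1}{236}\right) + \frac{76}{47} = - \frac{93}{236} + \frac{76}{47} = \frac{13565}{11092}$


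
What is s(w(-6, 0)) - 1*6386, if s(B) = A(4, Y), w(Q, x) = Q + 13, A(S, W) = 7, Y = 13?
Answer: -6379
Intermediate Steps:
w(Q, x) = 13 + Q
s(B) = 7
s(w(-6, 0)) - 1*6386 = 7 - 1*6386 = 7 - 6386 = -6379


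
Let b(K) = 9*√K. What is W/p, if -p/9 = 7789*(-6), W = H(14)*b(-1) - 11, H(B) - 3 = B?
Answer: -11/420606 + 17*I/46734 ≈ -2.6153e-5 + 0.00036376*I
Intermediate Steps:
H(B) = 3 + B
W = -11 + 153*I (W = (3 + 14)*(9*√(-1)) - 11 = 17*(9*I) - 11 = 153*I - 11 = -11 + 153*I ≈ -11.0 + 153.0*I)
p = 420606 (p = -70101*(-6) = -9*(-46734) = 420606)
W/p = (-11 + 153*I)/420606 = (-11 + 153*I)*(1/420606) = -11/420606 + 17*I/46734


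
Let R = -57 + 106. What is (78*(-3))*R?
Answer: -11466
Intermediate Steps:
R = 49
(78*(-3))*R = (78*(-3))*49 = -234*49 = -11466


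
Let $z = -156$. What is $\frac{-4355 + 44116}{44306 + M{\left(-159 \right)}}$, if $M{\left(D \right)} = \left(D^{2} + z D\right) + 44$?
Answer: $\frac{39761}{94435} \approx 0.42104$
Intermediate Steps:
$M{\left(D \right)} = 44 + D^{2} - 156 D$ ($M{\left(D \right)} = \left(D^{2} - 156 D\right) + 44 = 44 + D^{2} - 156 D$)
$\frac{-4355 + 44116}{44306 + M{\left(-159 \right)}} = \frac{-4355 + 44116}{44306 + \left(44 + \left(-159\right)^{2} - -24804\right)} = \frac{39761}{44306 + \left(44 + 25281 + 24804\right)} = \frac{39761}{44306 + 50129} = \frac{39761}{94435}$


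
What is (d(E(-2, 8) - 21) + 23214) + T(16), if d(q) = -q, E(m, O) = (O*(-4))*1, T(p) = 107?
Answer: 23374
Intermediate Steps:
E(m, O) = -4*O (E(m, O) = -4*O*1 = -4*O)
(d(E(-2, 8) - 21) + 23214) + T(16) = (-(-4*8 - 21) + 23214) + 107 = (-(-32 - 21) + 23214) + 107 = (-1*(-53) + 23214) + 107 = (53 + 23214) + 107 = 23267 + 107 = 23374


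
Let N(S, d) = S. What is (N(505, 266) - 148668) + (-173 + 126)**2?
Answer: -145954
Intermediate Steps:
(N(505, 266) - 148668) + (-173 + 126)**2 = (505 - 148668) + (-173 + 126)**2 = -148163 + (-47)**2 = -148163 + 2209 = -145954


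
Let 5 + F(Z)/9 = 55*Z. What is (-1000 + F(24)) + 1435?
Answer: 12270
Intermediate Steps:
F(Z) = -45 + 495*Z (F(Z) = -45 + 9*(55*Z) = -45 + 495*Z)
(-1000 + F(24)) + 1435 = (-1000 + (-45 + 495*24)) + 1435 = (-1000 + (-45 + 11880)) + 1435 = (-1000 + 11835) + 1435 = 10835 + 1435 = 12270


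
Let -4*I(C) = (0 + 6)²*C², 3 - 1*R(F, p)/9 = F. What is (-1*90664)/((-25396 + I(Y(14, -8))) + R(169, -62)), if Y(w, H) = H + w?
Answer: 45332/13607 ≈ 3.3315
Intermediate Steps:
R(F, p) = 27 - 9*F
I(C) = -9*C² (I(C) = -(0 + 6)²*C²/4 = -6²*C²/4 = -9*C²)
(-1*90664)/((-25396 + I(Y(14, -8))) + R(169, -62)) = (-1*90664)/((-25396 - 9*(-8 + 14)²) + (27 - 9*169)) = -90664/((-25396 - 9*6²) + (27 - 1521)) = -90664/((-25396 - 9*36) - 1494) = -90664/((-25396 - 324) - 1494) = -90664/(-25720 - 1494) = -90664/(-27214) = -90664*(-1/27214) = 45332/13607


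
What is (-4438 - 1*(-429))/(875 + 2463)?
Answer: -4009/3338 ≈ -1.2010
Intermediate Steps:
(-4438 - 1*(-429))/(875 + 2463) = (-4438 + 429)/3338 = -4009*1/3338 = -4009/3338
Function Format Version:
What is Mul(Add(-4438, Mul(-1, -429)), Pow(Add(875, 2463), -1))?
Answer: Rational(-4009, 3338) ≈ -1.2010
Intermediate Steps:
Mul(Add(-4438, Mul(-1, -429)), Pow(Add(875, 2463), -1)) = Mul(Add(-4438, 429), Pow(3338, -1)) = Mul(-4009, Rational(1, 3338)) = Rational(-4009, 3338)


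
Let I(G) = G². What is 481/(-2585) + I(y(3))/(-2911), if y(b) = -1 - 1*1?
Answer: -1410531/7524935 ≈ -0.18745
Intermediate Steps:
y(b) = -2 (y(b) = -1 - 1 = -2)
481/(-2585) + I(y(3))/(-2911) = 481/(-2585) + (-2)²/(-2911) = 481*(-1/2585) + 4*(-1/2911) = -481/2585 - 4/2911 = -1410531/7524935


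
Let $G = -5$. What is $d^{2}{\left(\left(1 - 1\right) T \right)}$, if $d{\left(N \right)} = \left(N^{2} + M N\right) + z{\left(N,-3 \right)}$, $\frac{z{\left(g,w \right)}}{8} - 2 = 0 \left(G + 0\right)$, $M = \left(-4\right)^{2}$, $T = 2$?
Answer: $256$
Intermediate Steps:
$M = 16$
$z{\left(g,w \right)} = 16$ ($z{\left(g,w \right)} = 16 + 8 \cdot 0 \left(-5 + 0\right) = 16 + 8 \cdot 0 \left(-5\right) = 16 + 8 \cdot 0 = 16 + 0 = 16$)
$d{\left(N \right)} = 16 + N^{2} + 16 N$ ($d{\left(N \right)} = \left(N^{2} + 16 N\right) + 16 = 16 + N^{2} + 16 N$)
$d^{2}{\left(\left(1 - 1\right) T \right)} = \left(16 + \left(\left(1 - 1\right) 2\right)^{2} + 16 \left(1 - 1\right) 2\right)^{2} = \left(16 + \left(0 \cdot 2\right)^{2} + 16 \cdot 0 \cdot 2\right)^{2} = \left(16 + 0^{2} + 16 \cdot 0\right)^{2} = \left(16 + 0 + 0\right)^{2} = 16^{2} = 256$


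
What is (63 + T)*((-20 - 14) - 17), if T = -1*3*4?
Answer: -2601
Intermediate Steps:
T = -12 (T = -3*4 = -12)
(63 + T)*((-20 - 14) - 17) = (63 - 12)*((-20 - 14) - 17) = 51*(-34 - 17) = 51*(-51) = -2601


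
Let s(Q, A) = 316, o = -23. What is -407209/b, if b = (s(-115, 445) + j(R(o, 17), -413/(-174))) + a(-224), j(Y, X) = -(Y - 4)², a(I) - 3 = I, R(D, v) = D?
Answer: 407209/634 ≈ 642.29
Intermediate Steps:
a(I) = 3 + I
j(Y, X) = -(-4 + Y)²
b = -634 (b = (316 - (-4 - 23)²) + (3 - 224) = (316 - 1*(-27)²) - 221 = (316 - 1*729) - 221 = (316 - 729) - 221 = -413 - 221 = -634)
-407209/b = -407209/(-634) = -407209*(-1/634) = 407209/634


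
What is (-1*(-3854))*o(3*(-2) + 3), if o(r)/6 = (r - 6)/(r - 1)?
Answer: 52029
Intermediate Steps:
o(r) = 6*(-6 + r)/(-1 + r) (o(r) = 6*((r - 6)/(r - 1)) = 6*((-6 + r)/(-1 + r)) = 6*(-6 + r)/(-1 + r))
(-1*(-3854))*o(3*(-2) + 3) = (-1*(-3854))*(6*(-6 + (3*(-2) + 3))/(-1 + (3*(-2) + 3))) = 3854*(6*(-6 + (-6 + 3))/(-1 + (-6 + 3))) = 3854*(6*(-6 - 3)/(-1 - 3)) = 3854*(6*(-9)/(-4)) = 3854*(6*(-¼)*(-9)) = 3854*(27/2) = 52029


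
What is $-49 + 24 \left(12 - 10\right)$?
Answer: $-1$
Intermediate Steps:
$-49 + 24 \left(12 - 10\right) = -49 + 24 \cdot 2 = -49 + 48 = -1$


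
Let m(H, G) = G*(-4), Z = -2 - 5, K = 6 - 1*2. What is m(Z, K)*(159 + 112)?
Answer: -4336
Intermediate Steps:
K = 4 (K = 6 - 2 = 4)
Z = -7
m(H, G) = -4*G
m(Z, K)*(159 + 112) = (-4*4)*(159 + 112) = -16*271 = -4336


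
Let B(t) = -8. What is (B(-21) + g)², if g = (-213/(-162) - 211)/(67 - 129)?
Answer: 239042521/11209104 ≈ 21.326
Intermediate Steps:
g = 11323/3348 (g = (-213*(-1/162) - 211)/(-62) = (71/54 - 211)*(-1/62) = -11323/54*(-1/62) = 11323/3348 ≈ 3.3820)
(B(-21) + g)² = (-8 + 11323/3348)² = (-15461/3348)² = 239042521/11209104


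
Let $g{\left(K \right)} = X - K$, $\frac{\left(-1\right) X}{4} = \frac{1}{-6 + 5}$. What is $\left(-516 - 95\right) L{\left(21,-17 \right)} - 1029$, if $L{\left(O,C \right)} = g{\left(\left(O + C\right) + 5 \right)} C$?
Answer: $-52964$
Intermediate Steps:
$X = 4$ ($X = - \frac{4}{-6 + 5} = - \frac{4}{-1} = \left(-4\right) \left(-1\right) = 4$)
$g{\left(K \right)} = 4 - K$
$L{\left(O,C \right)} = C \left(-1 - C - O\right)$ ($L{\left(O,C \right)} = \left(4 - \left(\left(O + C\right) + 5\right)\right) C = \left(4 - \left(\left(C + O\right) + 5\right)\right) C = \left(4 - \left(5 + C + O\right)\right) C = \left(-1 - C - O\right) C = C \left(-1 - C - O\right)$)
$\left(-516 - 95\right) L{\left(21,-17 \right)} - 1029 = \left(-516 - 95\right) \left(\left(-1\right) \left(-17\right) \left(1 - 17 + 21\right)\right) - 1029 = - 611 \left(\left(-1\right) \left(-17\right) 5\right) - 1029 = \left(-611\right) 85 - 1029 = -51935 - 1029 = -52964$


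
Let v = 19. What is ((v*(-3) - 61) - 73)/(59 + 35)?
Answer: -191/94 ≈ -2.0319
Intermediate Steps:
((v*(-3) - 61) - 73)/(59 + 35) = ((19*(-3) - 61) - 73)/(59 + 35) = ((-57 - 61) - 73)/94 = (-118 - 73)*(1/94) = -191*1/94 = -191/94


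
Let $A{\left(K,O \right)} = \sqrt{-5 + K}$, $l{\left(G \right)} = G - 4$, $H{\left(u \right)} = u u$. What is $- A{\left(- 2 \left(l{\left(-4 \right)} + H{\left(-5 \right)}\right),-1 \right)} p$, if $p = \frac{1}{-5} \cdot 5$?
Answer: $i \sqrt{39} \approx 6.245 i$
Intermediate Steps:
$H{\left(u \right)} = u^{2}$
$l{\left(G \right)} = -4 + G$
$p = -1$ ($p = \left(- \frac{1}{5}\right) 5 = -1$)
$- A{\left(- 2 \left(l{\left(-4 \right)} + H{\left(-5 \right)}\right),-1 \right)} p = - \sqrt{-5 - 2 \left(\left(-4 - 4\right) + \left(-5\right)^{2}\right)} \left(-1\right) = - \sqrt{-5 - 2 \left(-8 + 25\right)} \left(-1\right) = - \sqrt{-5 - 34} \left(-1\right) = - \sqrt{-39} \left(-1\right) = - i \sqrt{39} \left(-1\right) = - \left(-1\right) i \sqrt{39} = i \sqrt{39}$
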